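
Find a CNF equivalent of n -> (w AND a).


Step 1: Rewrite n → (w ∧ a) as ¬n ∨ (w ∧ a).
Step 2: Distribute ∨ over ∧.

((NOT n) OR w) AND ((NOT n) OR a)


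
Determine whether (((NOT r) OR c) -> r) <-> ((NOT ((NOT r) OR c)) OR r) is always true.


Build the truth table over {c, r}:
c | r | φ
---------
F | F | T
T | F | T
F | T | T
T | T | T
Every row evaluates to true.

Yes, it is a tautology.


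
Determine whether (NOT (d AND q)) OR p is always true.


Build the truth table over {d, p, q}:
d | p | q | φ
-------------
F | F | F | T
T | F | F | T
F | T | F | T
T | T | F | T
F | F | T | T
T | F | T | F
F | T | T | T
T | T | T | T
Counterexample at row 6: with d=T, p=F, q=T, the formula is F.

No, it is not a tautology.


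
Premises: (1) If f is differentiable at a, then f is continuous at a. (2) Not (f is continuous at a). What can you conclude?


Modus tollens: from (P → Q) and ¬Q, infer ¬P.
Q = 'f is continuous at a' is denied; since P → Q, P must also fail.

Not (f is differentiable at a).


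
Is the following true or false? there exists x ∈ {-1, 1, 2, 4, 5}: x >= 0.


Evaluate the predicate on each element: -1:F, 1:T, 2:T, 4:T, 5:T.
Witness x = 1 satisfies the predicate.

T


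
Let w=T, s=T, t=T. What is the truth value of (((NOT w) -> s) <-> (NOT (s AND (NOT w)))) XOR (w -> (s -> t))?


Substitute w=T, s=T, t=T:
NOT w = F
(NOT w) -> s = F -> T = T
NOT w = F
s AND (NOT w) = T AND F = F
NOT (s AND (NOT w)) = T
((NOT w) -> s) <-> (NOT (s AND (NOT w))) = T <-> T = T
s -> t = T -> T = T
w -> (s -> t) = T -> T = T
(((NOT w) -> s) <-> (NOT (s AND (NOT w)))) XOR (w -> (s -> t)) = T XOR T = F

F


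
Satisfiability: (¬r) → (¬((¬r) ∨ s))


Search for a satisfying assignment over {r, s}.
Try r=T, s=F: the formula evaluates to T.
A satisfying assignment exists.

Satisfiable.


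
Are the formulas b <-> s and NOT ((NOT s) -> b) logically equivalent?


Compare truth tables:
b | s | φ | ψ
-------------
F | F | T | T
T | F | F | F
F | T | F | F
T | T | T | F
They differ at row 4 (b=T, s=T): φ=T but ψ=F.

No, they are not logically equivalent.


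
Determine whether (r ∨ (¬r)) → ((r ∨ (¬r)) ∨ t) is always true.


Build the truth table over {r, t}:
r | t | φ
---------
F | F | T
T | F | T
F | T | T
T | T | T
Every row evaluates to true.

Yes, it is a tautology.


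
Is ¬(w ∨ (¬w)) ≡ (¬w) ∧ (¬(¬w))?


Compare truth tables:
w | φ | ψ
---------
F | F | F
T | F | F
The columns φ and ψ agree on every row.

Yes, they are logically equivalent.


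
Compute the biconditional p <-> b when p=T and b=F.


Biconditional is true when both operands have the same truth value.
Substitute: p=T, b=F.
T <-> F evaluates to F.

F


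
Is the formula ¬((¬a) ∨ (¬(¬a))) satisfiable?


Check all 2 assignments over {a}:
a | φ
-----
F | F
T | F
No assignment makes the formula true.

Unsatisfiable.


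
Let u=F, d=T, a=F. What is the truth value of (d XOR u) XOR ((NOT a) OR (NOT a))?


Substitute u=F, d=T, a=F:
d XOR u = T XOR F = T
NOT a = T
NOT a = T
(NOT a) OR (NOT a) = T OR T = T
(d XOR u) XOR ((NOT a) OR (NOT a)) = T XOR T = F

F


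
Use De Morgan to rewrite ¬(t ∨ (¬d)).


De Morgan: the negation of a disjunction is the conjunction of the negations.
Distribute ¬ across ∨, flipping it to ∧, and negate each literal.

(¬t) ∧ d


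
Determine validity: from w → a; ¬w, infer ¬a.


This is denying the antecedent (fallacy). There exist truth assignments where the premises are all true but the conclusion is false.

Invalid.


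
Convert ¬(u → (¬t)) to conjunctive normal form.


Step 1: Rewrite u → (¬t) as ¬u ∨ (¬t).
Step 2: Negate: ¬(¬u ∨ (¬t)) = u ∧ ¬(¬t) (De Morgan + double negation).
Step 3: Eliminate any double negations (¬¬X = X).

u ∧ t


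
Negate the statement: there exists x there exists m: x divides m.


Negation flips each quantifier (∀↔∃) and negates the inner predicate.
¬(there exists x there exists m: φ) = for all x for all m: ¬φ.

for all x for all m: NOT(x divides m)


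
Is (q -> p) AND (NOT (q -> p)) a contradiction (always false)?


Truth table over {p, q}:
p | q | φ
---------
F | F | F
T | F | F
F | T | F
T | T | F
Every row is false.

Yes, it is a contradiction.


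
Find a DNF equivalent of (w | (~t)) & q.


Step 1: Distribute ∧ over ∨: (w ∨ (¬t)) ∧ q = (w ∧ q) ∨ ((¬t) ∧ q).

(w & q) | ((~t) & q)


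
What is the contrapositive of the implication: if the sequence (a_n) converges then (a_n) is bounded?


The contrapositive of (P → Q) is (¬Q → ¬P); it is logically equivalent to the original.
Here P = 'the sequence (a_n) converges' and Q = '(a_n) is bounded'.

If not ((a_n) is bounded), then not (the sequence (a_n) converges).


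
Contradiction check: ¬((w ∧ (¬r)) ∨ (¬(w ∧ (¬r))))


Truth table over {r, w}:
r | w | φ
---------
F | F | F
T | F | F
F | T | F
T | T | F
Every row is false.

Yes, it is a contradiction.


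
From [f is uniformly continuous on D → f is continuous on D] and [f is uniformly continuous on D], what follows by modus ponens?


Modus ponens: from (P → Q) and P, infer Q.
P = 'f is uniformly continuous on D' is asserted, and P → Q holds, so Q follows.

f is continuous on D.


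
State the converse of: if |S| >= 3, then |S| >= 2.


The converse of (P → Q) is (Q → P). It is not in general equivalent to the original.
Here P = '|S| >= 3' and Q = '|S| >= 2'.

If |S| >= 2, then |S| >= 3.


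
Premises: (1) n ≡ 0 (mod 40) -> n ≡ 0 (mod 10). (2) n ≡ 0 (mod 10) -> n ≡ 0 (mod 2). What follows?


Hypothetical syllogism: from (P → Q) and (Q → R), infer (P → R).
Chain the two implications through the shared middle term 'n ≡ 0 (mod 10)'.

n ≡ 0 (mod 40) -> n ≡ 0 (mod 2)


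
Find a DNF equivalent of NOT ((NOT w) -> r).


Step 1: Rewrite implication then negate: ¬(¬(¬w) ∨ r) = (¬w) ∧ ¬r.

(NOT w) AND (NOT r)


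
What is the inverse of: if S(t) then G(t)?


The inverse of (P → Q) is (¬P → ¬Q). It is equivalent to the converse, not to the original.
Here P = 'S(t)' and Q = 'G(t)'.

If not (S(t)), then not (G(t)).


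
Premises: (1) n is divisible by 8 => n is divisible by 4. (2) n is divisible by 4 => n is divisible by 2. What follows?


Hypothetical syllogism: from (P → Q) and (Q → R), infer (P → R).
Chain the two implications through the shared middle term 'n is divisible by 4'.

n is divisible by 8 => n is divisible by 2


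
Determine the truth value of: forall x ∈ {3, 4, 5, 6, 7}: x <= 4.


Evaluate the predicate on each element: 3:True, 4:True, 5:False, 6:False, 7:False.
Counterexample x = 5 fails the predicate.

False


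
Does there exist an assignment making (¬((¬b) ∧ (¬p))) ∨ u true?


Search for a satisfying assignment over {b, p, u}.
Try b=T, p=F, u=F: the formula evaluates to T.
A satisfying assignment exists.

Satisfiable.


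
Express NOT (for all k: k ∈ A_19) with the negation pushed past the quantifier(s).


¬(for all x: φ) = there exists x: ¬φ, and ¬(there exists x: φ) = for all x: ¬φ.
Apply to the universal statement.

there exists k: NOT(k ∈ A_19)


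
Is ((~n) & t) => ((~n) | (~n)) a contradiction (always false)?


Truth table over {n, t}:
n | t | φ
---------
False | False | True
True | False | True
False | True | True
True | True | True
Satisfying assignment at row 1: n=False, t=False gives True.

No, it is not a contradiction.


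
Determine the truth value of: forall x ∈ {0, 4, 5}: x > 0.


Evaluate the predicate on each element: 0:False, 4:True, 5:True.
Counterexample x = 0 fails the predicate.

False


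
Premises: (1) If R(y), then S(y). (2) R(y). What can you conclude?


Modus ponens: from (P → Q) and P, infer Q.
P = 'R(y)' is asserted, and P → Q holds, so Q follows.

S(y).


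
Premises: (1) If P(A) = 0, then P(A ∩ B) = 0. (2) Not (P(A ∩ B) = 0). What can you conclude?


Modus tollens: from (P → Q) and ¬Q, infer ¬P.
Q = 'P(A ∩ B) = 0' is denied; since P → Q, P must also fail.

Not (P(A) = 0).


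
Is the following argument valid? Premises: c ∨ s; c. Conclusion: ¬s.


This is affirming a disjunct (fallacy). There exist truth assignments where the premises are all true but the conclusion is false.

Invalid.


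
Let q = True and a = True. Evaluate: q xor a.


Exclusive or is true when exactly one operand is true.
Substitute: q=True, a=True.
True xor True evaluates to False.

False


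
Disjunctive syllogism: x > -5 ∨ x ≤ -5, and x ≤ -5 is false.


Disjunctive syllogism: from (P ∨ Q) and ¬P, infer Q.
One disjunct, 'x ≤ -5', is ruled out; the other must hold.

x > -5


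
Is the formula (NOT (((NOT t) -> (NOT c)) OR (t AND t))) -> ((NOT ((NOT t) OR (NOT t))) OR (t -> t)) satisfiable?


Search for a satisfying assignment over {c, t}.
Try c=F, t=F: the formula evaluates to T.
A satisfying assignment exists.

Satisfiable.


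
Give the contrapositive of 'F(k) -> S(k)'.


The contrapositive of (P → Q) is (¬Q → ¬P); it is logically equivalent to the original.
Here P = 'F(k)' and Q = 'S(k)'.

If not (S(k)), then not (F(k)).


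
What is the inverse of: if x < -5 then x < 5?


The inverse of (P → Q) is (¬P → ¬Q). It is equivalent to the converse, not to the original.
Here P = 'x < -5' and Q = 'x < 5'.

If not (x < -5), then not (x < 5).


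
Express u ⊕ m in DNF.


Step 1: u ⊕ m is true exactly when they disagree: (u ∧ ¬m) ∨ (¬u ∧ m).

(u ∧ (¬m)) ∨ ((¬u) ∧ m)


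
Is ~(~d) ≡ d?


Compare truth tables:
d | φ | ψ
---------
False | False | False
True | True | True
The columns φ and ψ agree on every row.

Yes, they are logically equivalent.


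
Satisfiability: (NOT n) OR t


Search for a satisfying assignment over {n, t}.
Try n=F, t=F: the formula evaluates to T.
A satisfying assignment exists.

Satisfiable.


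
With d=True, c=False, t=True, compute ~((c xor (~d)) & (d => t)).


Substitute d=True, c=False, t=True:
~d = False
c xor (~d) = False xor False = False
d => t = True => True = True
(c xor (~d)) & (d => t) = False & True = False
~((c xor (~d)) & (d => t)) = True

True


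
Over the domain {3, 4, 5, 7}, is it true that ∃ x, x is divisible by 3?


Evaluate the predicate on each element: 3:T, 4:F, 5:F, 7:F.
Witness x = 3 satisfies the predicate.

T


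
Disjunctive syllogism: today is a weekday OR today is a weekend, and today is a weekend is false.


Disjunctive syllogism: from (P ∨ Q) and ¬P, infer Q.
One disjunct, 'today is a weekend', is ruled out; the other must hold.

today is a weekday


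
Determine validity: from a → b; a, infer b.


This matches the form of modus ponens: the conclusion follows in every model of the premises.

Valid.


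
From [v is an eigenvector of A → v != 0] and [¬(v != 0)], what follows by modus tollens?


Modus tollens: from (P → Q) and ¬Q, infer ¬P.
Q = 'v != 0' is denied; since P → Q, P must also fail.

Not (v is an eigenvector of A).


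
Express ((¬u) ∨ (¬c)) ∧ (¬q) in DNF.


Step 1: Distribute ∧ over ∨: ((¬u) ∨ (¬c)) ∧ (¬q) = ((¬u) ∧ (¬q)) ∨ ((¬c) ∧ (¬q)).

((¬u) ∧ (¬q)) ∨ ((¬c) ∧ (¬q))


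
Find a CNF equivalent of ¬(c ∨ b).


Step 1: Apply De Morgan: ¬(c ∨ b) = ¬c ∧ ¬b.

(¬c) ∧ (¬b)


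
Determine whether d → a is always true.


Build the truth table over {a, d}:
a | d | φ
---------
F | F | T
T | F | T
F | T | F
T | T | T
Counterexample at row 3: with a=F, d=T, the formula is F.

No, it is not a tautology.


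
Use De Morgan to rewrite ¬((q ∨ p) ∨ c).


De Morgan: the negation of a disjunction is the conjunction of the negations.
Distribute ¬ across ∨, flipping it to ∧, and negate each literal.

((¬q) ∧ (¬p)) ∧ (¬c)


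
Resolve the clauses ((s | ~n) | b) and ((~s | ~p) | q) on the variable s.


The clauses contain complementary literals s and ~s.
Resolution eliminates this pair and disjoins the remaining literals (merging duplicates).

(((~n | b) | ~p) | q)


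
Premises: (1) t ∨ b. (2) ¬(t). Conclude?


Disjunctive syllogism: from (P ∨ Q) and ¬P, infer Q.
One disjunct, 't', is ruled out; the other must hold.

b


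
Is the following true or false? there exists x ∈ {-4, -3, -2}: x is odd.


Evaluate the predicate on each element: -4:F, -3:T, -2:F.
Witness x = -3 satisfies the predicate.

T


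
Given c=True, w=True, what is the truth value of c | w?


Disjunction is false only when both operands are false.
Substitute: c=True, w=True.
True | True evaluates to True.

True


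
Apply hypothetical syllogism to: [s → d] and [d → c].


Hypothetical syllogism: from (P → Q) and (Q → R), infer (P → R).
Chain the two implications through the shared middle term 'd'.

s → c


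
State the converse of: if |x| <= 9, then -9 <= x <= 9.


The converse of (P → Q) is (Q → P). It is not in general equivalent to the original.
Here P = '|x| <= 9' and Q = '-9 <= x <= 9'.

If -9 <= x <= 9, then |x| <= 9.


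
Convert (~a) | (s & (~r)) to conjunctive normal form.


Step 1: Distribute ∨ over ∧: (¬a) ∨ (s ∧ (¬r)) = ((¬a) ∨ s) ∧ ((¬a) ∨ (¬r)).

((~a) | s) & ((~a) | (~r))


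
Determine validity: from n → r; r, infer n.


This is affirming the consequent (fallacy). There exist truth assignments where the premises are all true but the conclusion is false.

Invalid.


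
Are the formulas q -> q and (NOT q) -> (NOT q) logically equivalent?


Compare truth tables:
q | φ | ψ
---------
F | T | T
T | T | T
The columns φ and ψ agree on every row.

Yes, they are logically equivalent.


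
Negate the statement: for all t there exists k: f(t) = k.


Negation flips each quantifier (∀↔∃) and negates the inner predicate.
¬(for all t there exists k: φ) = there exists t for all k: ¬φ.

there exists t for all k: NOT(f(t) = k)


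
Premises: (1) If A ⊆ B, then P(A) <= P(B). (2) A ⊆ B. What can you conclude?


Modus ponens: from (P → Q) and P, infer Q.
P = 'A ⊆ B' is asserted, and P → Q holds, so Q follows.

P(A) <= P(B).


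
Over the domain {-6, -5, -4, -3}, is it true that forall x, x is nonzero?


Evaluate the predicate on each element: -6:True, -5:True, -4:True, -3:True.
Every element satisfies the predicate.

True


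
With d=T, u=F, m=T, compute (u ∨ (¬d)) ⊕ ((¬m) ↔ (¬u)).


Substitute d=T, u=F, m=T:
¬d = F
u ∨ (¬d) = F ∨ F = F
¬m = F
¬u = T
(¬m) ↔ (¬u) = F ↔ T = F
(u ∨ (¬d)) ⊕ ((¬m) ↔ (¬u)) = F ⊕ F = F

F


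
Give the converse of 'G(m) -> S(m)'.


The converse of (P → Q) is (Q → P). It is not in general equivalent to the original.
Here P = 'G(m)' and Q = 'S(m)'.

If S(m), then G(m).


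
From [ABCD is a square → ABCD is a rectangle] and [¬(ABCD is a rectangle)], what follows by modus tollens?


Modus tollens: from (P → Q) and ¬Q, infer ¬P.
Q = 'ABCD is a rectangle' is denied; since P → Q, P must also fail.

Not (ABCD is a square).


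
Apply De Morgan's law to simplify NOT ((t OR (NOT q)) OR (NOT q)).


De Morgan: the negation of a disjunction is the conjunction of the negations.
Distribute NOT across OR, flipping it to AND, and negate each literal.

((NOT t) AND q) AND q


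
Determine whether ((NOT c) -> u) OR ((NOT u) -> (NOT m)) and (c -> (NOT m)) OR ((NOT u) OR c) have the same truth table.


Compare truth tables:
c | m | u | φ | ψ
-----------------
F | F | F | T | T
T | F | F | T | T
F | T | F | F | T
T | T | F | T | T
F | F | T | T | T
T | F | T | T | T
F | T | T | T | T
T | T | T | T | T
They differ at row 3 (c=F, m=T, u=F): φ=F but ψ=T.

No, they are not logically equivalent.


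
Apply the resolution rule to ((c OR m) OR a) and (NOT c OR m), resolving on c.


The clauses contain complementary literals c and NOTc.
Resolution eliminates this pair and disjoins the remaining literals (merging duplicates).

(a OR m)


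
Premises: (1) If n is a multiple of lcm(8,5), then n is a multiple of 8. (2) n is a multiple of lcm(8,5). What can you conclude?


Modus ponens: from (P → Q) and P, infer Q.
P = 'n is a multiple of lcm(8,5)' is asserted, and P → Q holds, so Q follows.

n is a multiple of 8.


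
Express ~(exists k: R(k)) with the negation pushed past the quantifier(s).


¬(forall x: φ) = exists x: ¬φ, and ¬(exists x: φ) = forall x: ¬φ.
Apply to the existential statement.

forall k: ~(R(k))


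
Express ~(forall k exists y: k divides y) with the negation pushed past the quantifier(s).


Negation flips each quantifier (∀↔∃) and negates the inner predicate.
¬(forall k exists y: φ) = exists k forall y: ¬φ.

exists k forall y: ~(k divides y)


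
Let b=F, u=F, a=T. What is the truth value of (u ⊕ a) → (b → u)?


Substitute b=F, u=F, a=T:
u ⊕ a = F ⊕ T = T
b → u = F → F = T
(u ⊕ a) → (b → u) = T → T = T

T


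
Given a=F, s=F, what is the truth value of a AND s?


Conjunction is true only when both operands are true.
Substitute: a=F, s=F.
F AND F evaluates to F.

F


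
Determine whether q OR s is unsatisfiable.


Truth table over {q, s}:
q | s | φ
---------
F | F | F
T | F | T
F | T | T
T | T | T
Satisfying assignment at row 2: q=T, s=F gives T.

No, it is not a contradiction.


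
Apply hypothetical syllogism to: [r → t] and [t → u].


Hypothetical syllogism: from (P → Q) and (Q → R), infer (P → R).
Chain the two implications through the shared middle term 't'.

r → u


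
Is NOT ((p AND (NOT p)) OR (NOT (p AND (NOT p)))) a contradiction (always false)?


Truth table over {p}:
p | φ
-----
F | F
T | F
Every row is false.

Yes, it is a contradiction.


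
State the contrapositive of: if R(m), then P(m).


The contrapositive of (P → Q) is (¬Q → ¬P); it is logically equivalent to the original.
Here P = 'R(m)' and Q = 'P(m)'.

If not (P(m)), then not (R(m)).


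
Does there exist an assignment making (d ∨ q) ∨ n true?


Search for a satisfying assignment over {d, n, q}.
Try d=T, n=F, q=F: the formula evaluates to T.
A satisfying assignment exists.

Satisfiable.


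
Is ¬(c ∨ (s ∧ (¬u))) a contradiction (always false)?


Truth table over {c, s, u}:
c | s | u | φ
-------------
F | F | F | T
T | F | F | F
F | T | F | F
T | T | F | F
F | F | T | T
T | F | T | F
F | T | T | T
T | T | T | F
Satisfying assignment at row 1: c=F, s=F, u=F gives T.

No, it is not a contradiction.


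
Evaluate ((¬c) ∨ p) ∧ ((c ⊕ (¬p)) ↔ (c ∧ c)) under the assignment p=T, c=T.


Substitute p=T, c=T:
¬c = F
(¬c) ∨ p = F ∨ T = T
¬p = F
c ⊕ (¬p) = T ⊕ F = T
c ∧ c = T ∧ T = T
(c ⊕ (¬p)) ↔ (c ∧ c) = T ↔ T = T
((¬c) ∨ p) ∧ ((c ⊕ (¬p)) ↔ (c ∧ c)) = T ∧ T = T

T


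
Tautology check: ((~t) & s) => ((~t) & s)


Build the truth table over {s, t}:
s | t | φ
---------
False | False | True
True | False | True
False | True | True
True | True | True
Every row evaluates to true.

Yes, it is a tautology.


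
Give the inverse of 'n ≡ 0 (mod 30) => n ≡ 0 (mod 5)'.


The inverse of (P → Q) is (¬P → ¬Q). It is equivalent to the converse, not to the original.
Here P = 'n ≡ 0 (mod 30)' and Q = 'n ≡ 0 (mod 5)'.

If not (n ≡ 0 (mod 30)), then not (n ≡ 0 (mod 5)).


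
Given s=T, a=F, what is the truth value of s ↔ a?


Biconditional is true when both operands have the same truth value.
Substitute: s=T, a=F.
T ↔ F evaluates to F.

F


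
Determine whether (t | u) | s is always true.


Build the truth table over {s, t, u}:
s | t | u | φ
-------------
False | False | False | False
True | False | False | True
False | True | False | True
True | True | False | True
False | False | True | True
True | False | True | True
False | True | True | True
True | True | True | True
Counterexample at row 1: with s=False, t=False, u=False, the formula is False.

No, it is not a tautology.


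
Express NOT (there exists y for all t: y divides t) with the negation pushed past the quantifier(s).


Negation flips each quantifier (∀↔∃) and negates the inner predicate.
¬(there exists y for all t: φ) = for all y there exists t: ¬φ.

for all y there exists t: NOT(y divides t)


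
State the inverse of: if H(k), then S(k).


The inverse of (P → Q) is (¬P → ¬Q). It is equivalent to the converse, not to the original.
Here P = 'H(k)' and Q = 'S(k)'.

If not (H(k)), then not (S(k)).


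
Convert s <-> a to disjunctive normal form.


Step 1: s ↔ a is true exactly when both agree: (s ∧ a) ∨ (¬s ∧ ¬a).

(s AND a) OR ((NOT s) AND (NOT a))


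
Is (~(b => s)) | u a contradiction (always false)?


Truth table over {b, s, u}:
b | s | u | φ
-------------
False | False | False | False
True | False | False | True
False | True | False | False
True | True | False | False
False | False | True | True
True | False | True | True
False | True | True | True
True | True | True | True
Satisfying assignment at row 2: b=True, s=False, u=False gives True.

No, it is not a contradiction.


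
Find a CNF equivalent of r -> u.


Step 1: Rewrite r → u as ¬r ∨ u.

(NOT r) OR u


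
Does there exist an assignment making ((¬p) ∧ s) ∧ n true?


Search for a satisfying assignment over {n, p, s}.
Try n=T, p=F, s=T: the formula evaluates to T.
A satisfying assignment exists.

Satisfiable.


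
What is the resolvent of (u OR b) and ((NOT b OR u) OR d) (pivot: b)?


The clauses contain complementary literals b and NOTb.
Resolution eliminates this pair and disjoins the remaining literals (merging duplicates).

(u OR d)


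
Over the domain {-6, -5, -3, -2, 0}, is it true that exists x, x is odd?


Evaluate the predicate on each element: -6:False, -5:True, -3:True, -2:False, 0:False.
Witness x = -5 satisfies the predicate.

True


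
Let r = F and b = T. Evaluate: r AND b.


Conjunction is true only when both operands are true.
Substitute: r=F, b=T.
F AND T evaluates to F.

F


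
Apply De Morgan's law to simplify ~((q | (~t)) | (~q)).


De Morgan: the negation of a disjunction is the conjunction of the negations.
Distribute ~ across |, flipping it to &, and negate each literal.

((~q) & t) & q


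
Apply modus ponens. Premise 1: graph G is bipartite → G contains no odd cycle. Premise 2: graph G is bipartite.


Modus ponens: from (P → Q) and P, infer Q.
P = 'graph G is bipartite' is asserted, and P → Q holds, so Q follows.

G contains no odd cycle.


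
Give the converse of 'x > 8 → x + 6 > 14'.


The converse of (P → Q) is (Q → P). It is not in general equivalent to the original.
Here P = 'x > 8' and Q = 'x + 6 > 14'.

If x + 6 > 14, then x > 8.


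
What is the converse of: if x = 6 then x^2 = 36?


The converse of (P → Q) is (Q → P). It is not in general equivalent to the original.
Here P = 'x = 6' and Q = 'x^2 = 36'.

If x^2 = 36, then x = 6.


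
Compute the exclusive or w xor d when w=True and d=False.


Exclusive or is true when exactly one operand is true.
Substitute: w=True, d=False.
True xor False evaluates to True.

True


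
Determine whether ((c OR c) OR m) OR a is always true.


Build the truth table over {a, c, m}:
a | c | m | φ
-------------
F | F | F | F
T | F | F | T
F | T | F | T
T | T | F | T
F | F | T | T
T | F | T | T
F | T | T | T
T | T | T | T
Counterexample at row 1: with a=F, c=F, m=F, the formula is F.

No, it is not a tautology.


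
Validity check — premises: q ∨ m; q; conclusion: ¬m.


This is affirming a disjunct (fallacy). There exist truth assignments where the premises are all true but the conclusion is false.

Invalid.


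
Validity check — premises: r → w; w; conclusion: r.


This is affirming the consequent (fallacy). There exist truth assignments where the premises are all true but the conclusion is false.

Invalid.


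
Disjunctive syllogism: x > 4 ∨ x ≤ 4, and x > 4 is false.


Disjunctive syllogism: from (P ∨ Q) and ¬P, infer Q.
One disjunct, 'x > 4', is ruled out; the other must hold.

x ≤ 4


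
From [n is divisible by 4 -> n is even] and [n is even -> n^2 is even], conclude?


Hypothetical syllogism: from (P → Q) and (Q → R), infer (P → R).
Chain the two implications through the shared middle term 'n is even'.

n is divisible by 4 -> n^2 is even


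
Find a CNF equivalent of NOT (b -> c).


Step 1: Rewrite b → c as ¬b ∨ c.
Step 2: Negate: ¬(¬b ∨ c) = b ∧ ¬c (De Morgan + double negation).

b AND (NOT c)


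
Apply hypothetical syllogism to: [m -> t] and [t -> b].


Hypothetical syllogism: from (P → Q) and (Q → R), infer (P → R).
Chain the two implications through the shared middle term 't'.

m -> b


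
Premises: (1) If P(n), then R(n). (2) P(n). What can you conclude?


Modus ponens: from (P → Q) and P, infer Q.
P = 'P(n)' is asserted, and P → Q holds, so Q follows.

R(n).


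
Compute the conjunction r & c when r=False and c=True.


Conjunction is true only when both operands are true.
Substitute: r=False, c=True.
False & True evaluates to False.

False


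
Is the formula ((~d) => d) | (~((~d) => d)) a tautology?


Build the truth table over {d}:
d | φ
-----
False | True
True | True
Every row evaluates to true.

Yes, it is a tautology.


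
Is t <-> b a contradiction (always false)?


Truth table over {b, t}:
b | t | φ
---------
F | F | T
T | F | F
F | T | F
T | T | T
Satisfying assignment at row 1: b=F, t=F gives T.

No, it is not a contradiction.


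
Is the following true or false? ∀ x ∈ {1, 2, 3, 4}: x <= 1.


Evaluate the predicate on each element: 1:T, 2:F, 3:F, 4:F.
Counterexample x = 2 fails the predicate.

F


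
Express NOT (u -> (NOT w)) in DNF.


Step 1: Rewrite implication then negate: ¬(¬u ∨ (¬w)) = u ∧ ¬(¬w).
Step 2: Eliminate any double negations (¬¬X = X).

u AND w


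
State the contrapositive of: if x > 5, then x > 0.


The contrapositive of (P → Q) is (¬Q → ¬P); it is logically equivalent to the original.
Here P = 'x > 5' and Q = 'x > 0'.

If not (x > 0), then not (x > 5).


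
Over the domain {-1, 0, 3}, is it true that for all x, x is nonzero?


Evaluate the predicate on each element: -1:T, 0:F, 3:T.
Counterexample x = 0 fails the predicate.

F


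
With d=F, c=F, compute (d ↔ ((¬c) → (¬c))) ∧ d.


Substitute d=F, c=F:
¬c = T
¬c = T
(¬c) → (¬c) = T → T = T
d ↔ ((¬c) → (¬c)) = F ↔ T = F
(d ↔ ((¬c) → (¬c))) ∧ d = F ∧ F = F

F


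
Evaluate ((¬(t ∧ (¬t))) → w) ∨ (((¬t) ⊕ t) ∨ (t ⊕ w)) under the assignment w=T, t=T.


Substitute w=T, t=T:
¬t = F
t ∧ (¬t) = T ∧ F = F
¬(t ∧ (¬t)) = T
(¬(t ∧ (¬t))) → w = T → T = T
¬t = F
(¬t) ⊕ t = F ⊕ T = T
t ⊕ w = T ⊕ T = F
((¬t) ⊕ t) ∨ (t ⊕ w) = T ∨ F = T
((¬(t ∧ (¬t))) → w) ∨ (((¬t) ⊕ t) ∨ (t ⊕ w)) = T ∨ T = T

T


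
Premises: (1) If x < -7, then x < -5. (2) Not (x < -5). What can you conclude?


Modus tollens: from (P → Q) and ¬Q, infer ¬P.
Q = 'x < -5' is denied; since P → Q, P must also fail.

Not (x < -7).


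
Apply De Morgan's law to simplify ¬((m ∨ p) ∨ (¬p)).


De Morgan: the negation of a disjunction is the conjunction of the negations.
Distribute ¬ across ∨, flipping it to ∧, and negate each literal.

((¬m) ∧ (¬p)) ∧ p


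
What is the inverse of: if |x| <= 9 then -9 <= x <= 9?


The inverse of (P → Q) is (¬P → ¬Q). It is equivalent to the converse, not to the original.
Here P = '|x| <= 9' and Q = '-9 <= x <= 9'.

If not (|x| <= 9), then not (-9 <= x <= 9).


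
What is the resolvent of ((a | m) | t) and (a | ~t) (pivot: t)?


The clauses contain complementary literals t and ~t.
Resolution eliminates this pair and disjoins the remaining literals (merging duplicates).

(a | m)


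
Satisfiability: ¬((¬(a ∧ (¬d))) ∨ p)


Search for a satisfying assignment over {a, d, p}.
Try a=T, d=F, p=F: the formula evaluates to T.
A satisfying assignment exists.

Satisfiable.


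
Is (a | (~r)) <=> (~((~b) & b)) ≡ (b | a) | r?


Compare truth tables:
a | b | r | φ | ψ
-----------------
False | False | False | True | False
True | False | False | True | True
False | True | False | True | True
True | True | False | True | True
False | False | True | False | True
True | False | True | True | True
False | True | True | False | True
True | True | True | True | True
They differ at row 1 (a=False, b=False, r=False): φ=True but ψ=False.

No, they are not logically equivalent.


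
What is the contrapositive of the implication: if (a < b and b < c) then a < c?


The contrapositive of (P → Q) is (¬Q → ¬P); it is logically equivalent to the original.
Here P = '(a < b and b < c)' and Q = 'a < c'.

If not (a < c), then not ((a < b and b < c)).


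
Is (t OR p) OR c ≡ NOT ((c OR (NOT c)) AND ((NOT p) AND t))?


Compare truth tables:
c | p | t | φ | ψ
-----------------
F | F | F | F | T
T | F | F | T | T
F | T | F | T | T
T | T | F | T | T
F | F | T | T | F
T | F | T | T | F
F | T | T | T | T
T | T | T | T | T
They differ at row 1 (c=F, p=F, t=F): φ=F but ψ=T.

No, they are not logically equivalent.


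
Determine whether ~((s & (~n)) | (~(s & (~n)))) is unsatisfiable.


Truth table over {n, s}:
n | s | φ
---------
False | False | False
True | False | False
False | True | False
True | True | False
Every row is false.

Yes, it is a contradiction.


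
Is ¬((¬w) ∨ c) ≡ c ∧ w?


Compare truth tables:
c | w | φ | ψ
-------------
F | F | F | F
T | F | F | F
F | T | T | F
T | T | F | T
They differ at row 3 (c=F, w=T): φ=T but ψ=F.

No, they are not logically equivalent.


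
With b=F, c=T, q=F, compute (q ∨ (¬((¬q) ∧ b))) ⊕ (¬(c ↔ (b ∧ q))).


Substitute b=F, c=T, q=F:
¬q = T
(¬q) ∧ b = T ∧ F = F
¬((¬q) ∧ b) = T
q ∨ (¬((¬q) ∧ b)) = F ∨ T = T
b ∧ q = F ∧ F = F
c ↔ (b ∧ q) = T ↔ F = F
¬(c ↔ (b ∧ q)) = T
(q ∨ (¬((¬q) ∧ b))) ⊕ (¬(c ↔ (b ∧ q))) = T ⊕ T = F

F


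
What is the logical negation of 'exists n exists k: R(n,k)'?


Negation flips each quantifier (∀↔∃) and negates the inner predicate.
¬(exists n exists k: φ) = forall n forall k: ¬φ.

forall n forall k: ~(R(n,k))


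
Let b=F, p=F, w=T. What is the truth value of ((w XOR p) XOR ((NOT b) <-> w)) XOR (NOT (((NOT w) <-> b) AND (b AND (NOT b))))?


Substitute b=F, p=F, w=T:
… (earlier sub-steps elided)
NOT b = T
(NOT b) <-> w = T <-> T = T
(w XOR p) XOR ((NOT b) <-> w) = T XOR T = F
NOT w = F
(NOT w) <-> b = F <-> F = T
NOT b = T
b AND (NOT b) = F AND T = F
((NOT w) <-> b) AND (b AND (NOT b)) = T AND F = F
NOT (((NOT w) <-> b) AND (b AND (NOT b))) = T
((w XOR p) XOR ((NOT b) <-> w)) XOR (NOT (((NOT w) <-> b) AND (b AND (NOT b)))) = F XOR T = T

T


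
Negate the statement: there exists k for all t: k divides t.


Negation flips each quantifier (∀↔∃) and negates the inner predicate.
¬(there exists k for all t: φ) = for all k there exists t: ¬φ.

for all k there exists t: NOT(k divides t)


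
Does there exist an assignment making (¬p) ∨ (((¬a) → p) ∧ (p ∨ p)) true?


Search for a satisfying assignment over {a, p}.
Try a=F, p=F: the formula evaluates to T.
A satisfying assignment exists.

Satisfiable.


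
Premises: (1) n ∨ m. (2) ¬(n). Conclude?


Disjunctive syllogism: from (P ∨ Q) and ¬P, infer Q.
One disjunct, 'n', is ruled out; the other must hold.

m


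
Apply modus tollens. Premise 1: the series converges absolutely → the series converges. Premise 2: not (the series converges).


Modus tollens: from (P → Q) and ¬Q, infer ¬P.
Q = 'the series converges' is denied; since P → Q, P must also fail.

Not (the series converges absolutely).


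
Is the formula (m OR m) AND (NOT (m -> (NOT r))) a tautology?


Build the truth table over {m, r}:
m | r | φ
---------
F | F | F
T | F | F
F | T | F
T | T | T
Counterexample at row 1: with m=F, r=F, the formula is F.

No, it is not a tautology.


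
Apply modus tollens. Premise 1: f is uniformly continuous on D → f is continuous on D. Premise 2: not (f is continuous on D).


Modus tollens: from (P → Q) and ¬Q, infer ¬P.
Q = 'f is continuous on D' is denied; since P → Q, P must also fail.

Not (f is uniformly continuous on D).


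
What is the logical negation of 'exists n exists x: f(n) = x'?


Negation flips each quantifier (∀↔∃) and negates the inner predicate.
¬(exists n exists x: φ) = forall n forall x: ¬φ.

forall n forall x: ~(f(n) = x)


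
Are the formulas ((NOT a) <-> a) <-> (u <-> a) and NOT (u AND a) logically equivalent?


Compare truth tables:
a | u | φ | ψ
-------------
F | F | F | T
T | F | T | T
F | T | T | T
T | T | F | F
They differ at row 1 (a=F, u=F): φ=F but ψ=T.

No, they are not logically equivalent.


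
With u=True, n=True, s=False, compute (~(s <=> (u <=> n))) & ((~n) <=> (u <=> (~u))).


Substitute u=True, n=True, s=False:
u <=> n = True <=> True = True
s <=> (u <=> n) = False <=> True = False
~(s <=> (u <=> n)) = True
~n = False
~u = False
u <=> (~u) = True <=> False = False
(~n) <=> (u <=> (~u)) = False <=> False = True
(~(s <=> (u <=> n))) & ((~n) <=> (u <=> (~u))) = True & True = True

True


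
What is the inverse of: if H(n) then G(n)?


The inverse of (P → Q) is (¬P → ¬Q). It is equivalent to the converse, not to the original.
Here P = 'H(n)' and Q = 'G(n)'.

If not (H(n)), then not (G(n)).


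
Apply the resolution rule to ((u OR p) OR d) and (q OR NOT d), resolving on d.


The clauses contain complementary literals d and NOTd.
Resolution eliminates this pair and disjoins the remaining literals (merging duplicates).

((u OR p) OR q)


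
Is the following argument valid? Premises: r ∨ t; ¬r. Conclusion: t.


This matches the form of disjunctive syllogism: the conclusion follows in every model of the premises.

Valid.


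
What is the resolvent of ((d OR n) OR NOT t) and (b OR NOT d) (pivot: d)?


The clauses contain complementary literals d and NOTd.
Resolution eliminates this pair and disjoins the remaining literals (merging duplicates).

((n OR NOT t) OR b)


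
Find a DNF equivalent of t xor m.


Step 1: t ⊕ m is true exactly when they disagree: (t ∧ ¬m) ∨ (¬t ∧ m).

(t & (~m)) | ((~t) & m)


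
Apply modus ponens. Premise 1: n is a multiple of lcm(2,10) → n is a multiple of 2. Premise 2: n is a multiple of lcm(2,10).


Modus ponens: from (P → Q) and P, infer Q.
P = 'n is a multiple of lcm(2,10)' is asserted, and P → Q holds, so Q follows.

n is a multiple of 2.


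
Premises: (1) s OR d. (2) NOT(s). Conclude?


Disjunctive syllogism: from (P ∨ Q) and ¬P, infer Q.
One disjunct, 's', is ruled out; the other must hold.

d


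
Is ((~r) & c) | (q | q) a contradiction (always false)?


Truth table over {c, q, r}:
c | q | r | φ
-------------
False | False | False | False
True | False | False | True
False | True | False | True
True | True | False | True
False | False | True | False
True | False | True | False
False | True | True | True
True | True | True | True
Satisfying assignment at row 2: c=True, q=False, r=False gives True.

No, it is not a contradiction.


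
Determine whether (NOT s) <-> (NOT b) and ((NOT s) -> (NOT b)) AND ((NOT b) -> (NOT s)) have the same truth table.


Compare truth tables:
b | s | φ | ψ
-------------
F | F | T | T
T | F | F | F
F | T | F | F
T | T | T | T
The columns φ and ψ agree on every row.

Yes, they are logically equivalent.


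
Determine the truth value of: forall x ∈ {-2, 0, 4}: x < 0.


Evaluate the predicate on each element: -2:True, 0:False, 4:False.
Counterexample x = 0 fails the predicate.

False


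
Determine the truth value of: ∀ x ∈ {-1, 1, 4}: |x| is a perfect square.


Evaluate the predicate on each element: -1:T, 1:T, 4:T.
Every element satisfies the predicate.

T


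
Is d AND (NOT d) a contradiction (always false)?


Truth table over {d}:
d | φ
-----
F | F
T | F
Every row is false.

Yes, it is a contradiction.


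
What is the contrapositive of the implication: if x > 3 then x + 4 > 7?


The contrapositive of (P → Q) is (¬Q → ¬P); it is logically equivalent to the original.
Here P = 'x > 3' and Q = 'x + 4 > 7'.

If not (x + 4 > 7), then not (x > 3).


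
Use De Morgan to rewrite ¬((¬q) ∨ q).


De Morgan: the negation of a disjunction is the conjunction of the negations.
Distribute ¬ across ∨, flipping it to ∧, and negate each literal.

q ∧ (¬q)


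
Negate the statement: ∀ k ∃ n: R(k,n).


Negation flips each quantifier (∀↔∃) and negates the inner predicate.
¬(∀ k ∃ n: φ) = ∃ k ∀ n: ¬φ.

∃ k ∀ n: ¬(R(k,n))


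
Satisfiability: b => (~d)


Search for a satisfying assignment over {b, d}.
Try b=False, d=False: the formula evaluates to True.
A satisfying assignment exists.

Satisfiable.


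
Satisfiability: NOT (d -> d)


Check all 2 assignments over {d}:
d | φ
-----
F | F
T | F
No assignment makes the formula true.

Unsatisfiable.


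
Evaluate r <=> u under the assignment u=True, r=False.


Substitute u=True, r=False:
r <=> u = False <=> True = False

False


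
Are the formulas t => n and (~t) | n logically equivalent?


Compare truth tables:
n | t | φ | ψ
-------------
False | False | True | True
True | False | True | True
False | True | False | False
True | True | True | True
The columns φ and ψ agree on every row.

Yes, they are logically equivalent.


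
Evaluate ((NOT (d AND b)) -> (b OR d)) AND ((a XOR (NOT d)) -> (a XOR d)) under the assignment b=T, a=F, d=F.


Substitute b=T, a=F, d=F:
d AND b = F AND T = F
NOT (d AND b) = T
b OR d = T OR F = T
(NOT (d AND b)) -> (b OR d) = T -> T = T
NOT d = T
a XOR (NOT d) = F XOR T = T
a XOR d = F XOR F = F
(a XOR (NOT d)) -> (a XOR d) = T -> F = F
((NOT (d AND b)) -> (b OR d)) AND ((a XOR (NOT d)) -> (a XOR d)) = T AND F = F

F


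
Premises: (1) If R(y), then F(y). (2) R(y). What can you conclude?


Modus ponens: from (P → Q) and P, infer Q.
P = 'R(y)' is asserted, and P → Q holds, so Q follows.

F(y).


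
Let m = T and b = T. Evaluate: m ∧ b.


Conjunction is true only when both operands are true.
Substitute: m=T, b=T.
T ∧ T evaluates to T.

T


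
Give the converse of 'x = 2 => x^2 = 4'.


The converse of (P → Q) is (Q → P). It is not in general equivalent to the original.
Here P = 'x = 2' and Q = 'x^2 = 4'.

If x^2 = 4, then x = 2.


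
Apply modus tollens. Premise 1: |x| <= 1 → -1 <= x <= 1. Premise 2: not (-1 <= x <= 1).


Modus tollens: from (P → Q) and ¬Q, infer ¬P.
Q = '-1 <= x <= 1' is denied; since P → Q, P must also fail.

Not (|x| <= 1).


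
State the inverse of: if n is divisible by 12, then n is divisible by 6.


The inverse of (P → Q) is (¬P → ¬Q). It is equivalent to the converse, not to the original.
Here P = 'n is divisible by 12' and Q = 'n is divisible by 6'.

If not (n is divisible by 12), then not (n is divisible by 6).


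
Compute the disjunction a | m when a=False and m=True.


Disjunction is false only when both operands are false.
Substitute: a=False, m=True.
False | True evaluates to True.

True


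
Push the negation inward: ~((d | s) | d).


De Morgan: the negation of a disjunction is the conjunction of the negations.
Distribute ~ across |, flipping it to &, and negate each literal.

((~d) & (~s)) & (~d)
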